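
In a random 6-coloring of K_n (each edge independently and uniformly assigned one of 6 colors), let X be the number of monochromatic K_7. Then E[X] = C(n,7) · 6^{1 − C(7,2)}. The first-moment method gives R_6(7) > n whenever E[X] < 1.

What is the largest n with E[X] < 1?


We need C(n, 7) · 6^{1 − 21} < 1, i.e. C(n, 7) < 6^{21 − 1} = 3656158440062976.
Check values of n near the boundary:
  n = 564: C(564, 7) = 3469685994423792; 3469685994423792 < 3656158440062976? YES
  n = 565: C(565, 7) = 3513212521235560; 3513212521235560 < 3656158440062976? YES
  n = 566: C(566, 7) = 3557206237959440; 3557206237959440 < 3656158440062976? YES
  n = 567: C(567, 7) = 3601671315933933; 3601671315933933 < 3656158440062976? YES
  n = 568: C(568, 7) = 3646611956239704; 3646611956239704 < 3656158440062976? YES
  n = 569: C(569, 7) = 3692032389858348; 3692032389858348 < 3656158440062976? NO
The largest n with C(n, 7) < 3656158440062976 is n = 568 (where E[X] = 16882462760369/16926659444736 ≈ 0.997). Hence R_6(7) > 568, i.e. R_6(7) ≥ 569.

Largest n = 568; hence R_6(7) > 568.


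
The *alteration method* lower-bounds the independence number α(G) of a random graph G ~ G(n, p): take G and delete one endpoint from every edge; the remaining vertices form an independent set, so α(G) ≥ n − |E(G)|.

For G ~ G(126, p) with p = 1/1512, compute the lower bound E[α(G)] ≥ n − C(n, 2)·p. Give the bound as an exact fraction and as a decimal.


E[|E(G)|] = C(126, 2)·p = 7875 · (1/1512) = 125/24.
E[α(G)] ≥ n − E[|E(G)|] = 126 − 125/24 = 2899/24.
Numerically: ≈ 120.791667.
(This is only a lower bound; the true E[α(G)] may be larger.)

E[α(G)] ≥ 2899/24 ≈ 120.791667.


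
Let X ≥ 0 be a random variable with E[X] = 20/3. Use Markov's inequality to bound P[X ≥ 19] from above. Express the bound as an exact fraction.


μ = E[X] = 20/3, a = 19.
Markov: P[X ≥ 19] ≤ μ/a = (20/3)/19 = 20/57.
Numerically: ≈ 0.35088.
(Since a = 19 > μ = 6.66667, the bound 20/57 is < 1 and informative.)

P[X ≥ 19] ≤ 20/57 ≈ 0.35088.


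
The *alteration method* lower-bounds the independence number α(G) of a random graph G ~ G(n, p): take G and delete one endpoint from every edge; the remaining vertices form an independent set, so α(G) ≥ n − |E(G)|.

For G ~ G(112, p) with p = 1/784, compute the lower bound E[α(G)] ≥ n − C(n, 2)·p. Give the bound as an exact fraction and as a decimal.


E[|E(G)|] = C(112, 2)·p = 6216 · (1/784) = 111/14.
E[α(G)] ≥ n − E[|E(G)|] = 112 − 111/14 = 1457/14.
Numerically: ≈ 104.07143.
(This is only a lower bound; the true E[α(G)] may be larger.)

E[α(G)] ≥ 1457/14 ≈ 104.07143.


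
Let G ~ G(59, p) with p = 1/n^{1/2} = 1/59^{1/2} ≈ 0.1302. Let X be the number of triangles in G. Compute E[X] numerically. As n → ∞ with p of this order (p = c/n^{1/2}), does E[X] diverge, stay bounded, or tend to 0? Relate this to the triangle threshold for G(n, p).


Number of potential triangles: C(59, 3) = 32509.
Each occurs with probability p³ ≈ (0.1302)³ ≈ 2.206592e-03.
By linearity: E[X] = C(59, 3)·p³ ≈ 32509 · 2.206592e-03 ≈ 71.7341.
Since α = 1/2 < 1, p = c/n^{1/2} ≫ 1/n is above the triangle threshold p ~ 1/n. Asymptotically E[X] ~ (c³/6)·n^{3(1−α)} = (1³/6)·n^{1.5} → ∞; triangles are abundant w.h.p.

E[X] ≈ 71.7341; in regime p = Θ(1/n^{1/2}) E[X] diverges (above the triangle threshold p ~ 1/n).


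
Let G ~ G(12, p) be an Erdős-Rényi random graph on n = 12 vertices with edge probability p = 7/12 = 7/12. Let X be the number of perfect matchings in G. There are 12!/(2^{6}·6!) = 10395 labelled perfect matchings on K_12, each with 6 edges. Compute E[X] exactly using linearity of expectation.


K_12 has 12!/(2^{6}·6!) = 10395 labelled perfect matchings.
For each such perfect matching H, let X_H = 1 if all 6 edges of H are present in G. Then P[X_H = 1] = p^{6} = (7/12)^{6} = 117649/2985984.
Summing the indicators: E[X] = Σ_H E[X_H] = 10395 · p^{6} = 10395 · 117649/2985984 = 45294865/110592.
Numerically: E[X] ≈ 409.567.

E[X] = 10395 · (7/12)^{6} = 45294865/110592 ≈ 409.567.


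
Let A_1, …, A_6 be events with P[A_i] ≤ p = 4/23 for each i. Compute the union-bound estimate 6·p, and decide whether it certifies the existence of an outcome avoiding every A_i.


Union bound: P[∪_{i=1}^{6} A_i] ≤ Σ_i P[A_i] ≤ 6·p = 6·(4/23) = 24/23.
Numerically: 24/23 ≈ 1.043.
Is 24/23 < 1? NO.
Since the bound 24/23 is ≥ 1, the union bound is uninformative here; it does NOT by itself certify existence.

6·p = 24/23 ≈ 1.043; existence NOT certified by the union bound.


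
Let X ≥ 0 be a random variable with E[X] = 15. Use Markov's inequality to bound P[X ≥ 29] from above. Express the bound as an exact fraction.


μ = E[X] = 15, a = 29.
Markov: P[X ≥ 29] ≤ μ/a = (15)/29 = 15/29.
Numerically: ≈ 0.517.
(Since a = 29 > μ = 15.000, the bound 15/29 is < 1 and informative.)

P[X ≥ 29] ≤ 15/29 ≈ 0.517.


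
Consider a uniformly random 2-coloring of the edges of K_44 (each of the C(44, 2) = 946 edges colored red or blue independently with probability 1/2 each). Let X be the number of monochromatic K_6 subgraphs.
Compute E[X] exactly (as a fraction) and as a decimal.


Let X = Σ_S X_S over the C(44, 6) = 7059052 subsets S of size 6, where X_S = 1 if the K_6 on S is monochromatic.
For a fixed S, the K_6 on S has C(6, 2) = 15 edges. P[all 15 edges red] = (1/2)^15, and likewise for blue, so P[monochromatic] = 2·(1/2)^15 = 2^{1 − 15} = 1/16384.
By linearity: E[X] = C(44, 6) · 2^{1 − 15} = 7059052 · 1/16384 = 1764763/4096.
Numerically: E[X] ≈ 430.850.

E[X] = C(44,6)·2^(1−C(6,2)) = 1764763/4096 ≈ 430.850.


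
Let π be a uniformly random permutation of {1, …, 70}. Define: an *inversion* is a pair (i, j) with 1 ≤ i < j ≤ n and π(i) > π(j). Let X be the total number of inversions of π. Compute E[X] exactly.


Write X = Σ X_I over the C(70, 2) = 2415 pairs i < j, with X_I the indicator of one inversion.
There are 2415 indicators.
For each fixed pair i < j, the values π(i) and π(j) are two distinct elements of {1, …, 70} in uniformly random order; by symmetry P[π(i) > π(j)] = 1/2.
By linearity: E[X] = 2415 · (1/2) = C(70, 2) · (1/2) = 2415/2 = 2415/2 ≈ 1207.500000.

E[X] = 2415/2 = 1207.500000.


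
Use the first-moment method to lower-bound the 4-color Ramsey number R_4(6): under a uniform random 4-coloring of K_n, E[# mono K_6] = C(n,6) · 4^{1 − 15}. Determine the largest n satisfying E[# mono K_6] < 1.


We need C(n, 6) · 4^{1 − 15} < 1, i.e. C(n, 6) < 4^{15 − 1} = 268435456.
Check values of n near the boundary:
  n = 72: C(72, 6) = 156238908; 156238908 < 268435456? YES
  n = 73: C(73, 6) = 170230452; 170230452 < 268435456? YES
  n = 74: C(74, 6) = 185250786; 185250786 < 268435456? YES
  n = 75: C(75, 6) = 201359550; 201359550 < 268435456? YES
  n = 76: C(76, 6) = 218618940; 218618940 < 268435456? YES
  n = 77: C(77, 6) = 237093780; 237093780 < 268435456? YES
  n = 78: C(78, 6) = 256851595; 256851595 < 268435456? YES
  n = 79: C(79, 6) = 277962685; 277962685 < 268435456? NO
  n = 80: C(80, 6) = 300500200; 300500200 < 268435456? NO
The largest n with C(n, 6) < 268435456 is n = 78 (where E[X] = 256851595/268435456 ≈ 0.95685). Hence R_4(6) > 78, i.e. R_4(6) ≥ 79.

Largest n = 78; hence R_4(6) > 78.


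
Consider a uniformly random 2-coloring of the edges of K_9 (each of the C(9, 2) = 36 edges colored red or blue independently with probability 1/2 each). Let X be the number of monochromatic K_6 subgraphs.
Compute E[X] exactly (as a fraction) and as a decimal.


Let X = Σ_S X_S over the C(9, 6) = 84 subsets S of size 6, where X_S = 1 if the K_6 on S is monochromatic.
For a fixed S, the K_6 on S has C(6, 2) = 15 edges. P[all 15 edges red] = (1/2)^15, and likewise for blue, so P[monochromatic] = 2·(1/2)^15 = 2^{1 − 15} = 1/16384.
Summing: E[X] = C(9, 6) · 2^{1 − 15} = 84 · 1/16384 = 21/4096.
Numerically: E[X] ≈ 0.005127.

E[X] = C(9,6)·2^(1−C(6,2)) = 21/4096 ≈ 0.005127.


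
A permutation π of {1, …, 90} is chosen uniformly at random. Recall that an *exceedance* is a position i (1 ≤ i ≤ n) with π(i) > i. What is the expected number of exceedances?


Write X = Σ_{i=1}^{90} X_i, where X_i = 1_{π(i) > i}.
For each fixed i, π(i) is uniform over {1, …, 90} (marginal of a uniform permutation), so P[π(i) > i] = (n − i)/n. Summing: Σ_{i=1}^{90} (n − i)/n = (0 + 1 + … + 89)/90 = 90(90 − 1)/(2·90) = (90 − 1)/2.
Hence E[X] = Σ_{i=1}^{90} (90 − i)/90 = 89/2 ≈ 44.50000.

E[X] = 89/2 = 44.50000.


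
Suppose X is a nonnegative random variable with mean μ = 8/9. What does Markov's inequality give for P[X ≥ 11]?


μ = E[X] = 8/9, a = 11.
Markov: P[X ≥ 11] ≤ μ/a = (8/9)/11 = 8/99.
Numerically: ≈ 0.08081.
(Since a = 11 > μ = 0.88889, the bound 8/99 is < 1 and informative.)

P[X ≥ 11] ≤ 8/99 ≈ 0.08081.


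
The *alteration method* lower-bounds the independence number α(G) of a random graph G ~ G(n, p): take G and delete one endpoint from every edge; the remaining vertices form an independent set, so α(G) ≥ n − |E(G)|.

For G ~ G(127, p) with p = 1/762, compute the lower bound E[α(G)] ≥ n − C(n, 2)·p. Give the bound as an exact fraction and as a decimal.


E[|E(G)|] = C(127, 2)·p = 8001 · (1/762) = 21/2.
E[α(G)] ≥ n − E[|E(G)|] = 127 − 21/2 = 233/2.
Numerically: ≈ 116.50000.
(This is only a lower bound; the true E[α(G)] may be larger.)

E[α(G)] ≥ 233/2 ≈ 116.50000.


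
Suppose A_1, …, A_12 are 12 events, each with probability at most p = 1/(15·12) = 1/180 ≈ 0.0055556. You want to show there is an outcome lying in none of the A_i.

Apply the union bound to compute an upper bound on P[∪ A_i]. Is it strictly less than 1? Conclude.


Union bound: P[∪_{i=1}^{12} A_i] ≤ Σ_i P[A_i] ≤ 12·p = 12·(1/180) = 1/15.
Numerically: 1/15 ≈ 0.0666667.
Is 1/15 < 1? YES.
Since P[∪ A_i] ≤ 1/15 < 1, the complement has P[∩ A_i^c] ≥ 1 − 1/15 = 14/15 > 0, so some outcome avoids every A_i.

12·p = 1/15 ≈ 0.0666667; existence CERTIFIED by the union bound.


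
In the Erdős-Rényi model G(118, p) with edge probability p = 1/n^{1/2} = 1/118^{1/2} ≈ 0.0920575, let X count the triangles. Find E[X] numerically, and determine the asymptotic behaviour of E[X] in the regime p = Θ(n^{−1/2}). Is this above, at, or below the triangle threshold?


Number of potential triangles: C(118, 3) = 266916.
Each occurs with probability p³ ≈ (0.0920575)³ ≈ 7.80147981e-04.
By linearity: E[X] = C(118, 3)·p³ ≈ 266916 · 7.80147981e-04 ≈ 208.233979.
Since α = 1/2 < 1, p = c/n^{1/2} ≫ 1/n is above the triangle threshold p ~ 1/n. Asymptotically E[X] ~ (c³/6)·n^{3(1−α)} = (1³/6)·n^{1.5} → ∞; triangles are abundant w.h.p.

E[X] ≈ 208.233979; in regime p = Θ(1/n^{1/2}) E[X] diverges (above the triangle threshold p ~ 1/n).


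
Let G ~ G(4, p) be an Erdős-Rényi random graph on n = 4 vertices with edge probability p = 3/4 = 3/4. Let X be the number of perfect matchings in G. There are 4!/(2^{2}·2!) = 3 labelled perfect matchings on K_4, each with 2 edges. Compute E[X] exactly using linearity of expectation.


K_4 has 4!/(2^{2}·2!) = 3 labelled perfect matchings.
For each such perfect matching H, let X_H = 1 if all 2 edges of H are present in G. Then P[X_H = 1] = p^{2} = (3/4)^{2} = 9/16.
Summing the indicators: E[X] = Σ_H E[X_H] = 3 · p^{2} = 3 · 9/16 = 27/16.
Numerically: E[X] ≈ 1.6875.

E[X] = 3 · (3/4)^{2} = 27/16 ≈ 1.6875.


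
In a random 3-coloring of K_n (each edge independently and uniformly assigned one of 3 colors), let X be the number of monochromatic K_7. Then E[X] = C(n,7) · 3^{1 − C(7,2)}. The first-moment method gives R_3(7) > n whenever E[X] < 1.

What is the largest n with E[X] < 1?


We need C(n, 7) · 3^{1 − 21} < 1, i.e. C(n, 7) < 3^{21 − 1} = 3486784401.
Check values of n near the boundary:
  n = 78: C(78, 7) = 2641902120; 2641902120 < 3486784401? YES
  n = 79: C(79, 7) = 2898753715; 2898753715 < 3486784401? YES
  n = 80: C(80, 7) = 3176716400; 3176716400 < 3486784401? YES
  n = 81: C(81, 7) = 3477216600; 3477216600 < 3486784401? YES
  n = 82: C(82, 7) = 3801756816; 3801756816 < 3486784401? NO
  n = 83: C(83, 7) = 4151918628; 4151918628 < 3486784401? NO
  n = 84: C(84, 7) = 4529365776; 4529365776 < 3486784401? NO
The largest n with C(n, 7) < 3486784401 is n = 81 (where E[X] = 42928600/43046721 ≈ 0.9973). Hence R_3(7) > 81, i.e. R_3(7) ≥ 82.

Largest n = 81; hence R_3(7) > 81.


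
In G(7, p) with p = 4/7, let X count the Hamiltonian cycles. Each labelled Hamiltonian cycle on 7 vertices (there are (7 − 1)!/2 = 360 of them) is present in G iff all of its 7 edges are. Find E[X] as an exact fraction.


K_7 has (7 − 1)!/2 = 360 labelled Hamiltonian cycles.
For each such Hamiltonian cycle H, let X_H = 1 if all 7 edges of H are present in G. Then P[X_H = 1] = p^{7} = (4/7)^{7} = 16384/823543.
Summing the indicators: E[X] = Σ_H E[X_H] = 360 · p^{7} = 360 · 16384/823543 = 5898240/823543.
Numerically: E[X] ≈ 7.162.

E[X] = 360 · (4/7)^{7} = 5898240/823543 ≈ 7.162.


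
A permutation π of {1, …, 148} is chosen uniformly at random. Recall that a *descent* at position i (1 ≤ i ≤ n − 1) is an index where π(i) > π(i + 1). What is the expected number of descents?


Write X = Σ X_I over i = 1, …, 147, with X_I the indicator of one descent.
There are 147 indicators.
For each fixed i, the pair (π(i), π(i+1)) is a uniformly random ordered pair of distinct values from {1, …, 148}; by symmetry P[π(i) > π(i+1)] = 1/2.
By linearity: E[X] = 147 · (1/2) = (148 − 1) · (1/2) = 147/2 ≈ 73.500.

E[X] = 147/2 = 73.500.


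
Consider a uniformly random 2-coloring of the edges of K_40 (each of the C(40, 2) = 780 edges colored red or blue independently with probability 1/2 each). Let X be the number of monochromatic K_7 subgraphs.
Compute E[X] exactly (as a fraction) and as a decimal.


Let X = Σ_S X_S over the C(40, 7) = 18643560 subsets S of size 7, where X_S = 1 if the K_7 on S is monochromatic.
For a fixed S, the K_7 on S has C(7, 2) = 21 edges. P[all 21 edges red] = (1/2)^21, and likewise for blue, so P[monochromatic] = 2·(1/2)^21 = 2^{1 − 21} = 1/1048576.
By linearity: E[X] = C(40, 7) · 2^{1 − 21} = 18643560 · 1/1048576 = 2330445/131072.
Numerically: E[X] ≈ 17.77988.

E[X] = C(40,7)·2^(1−C(7,2)) = 2330445/131072 ≈ 17.77988.


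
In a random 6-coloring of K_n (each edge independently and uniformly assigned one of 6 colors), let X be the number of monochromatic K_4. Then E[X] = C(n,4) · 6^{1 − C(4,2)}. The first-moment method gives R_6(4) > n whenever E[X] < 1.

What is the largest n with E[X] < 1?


We need C(n, 4) · 6^{1 − 6} < 1, i.e. C(n, 4) < 6^{6 − 1} = 7776.
Check values of n near the boundary:
  n = 17: C(17, 4) = 2380; 2380 < 7776? YES
  n = 18: C(18, 4) = 3060; 3060 < 7776? YES
  n = 19: C(19, 4) = 3876; 3876 < 7776? YES
  n = 20: C(20, 4) = 4845; 4845 < 7776? YES
  n = 21: C(21, 4) = 5985; 5985 < 7776? YES
  n = 22: C(22, 4) = 7315; 7315 < 7776? YES
  n = 23: C(23, 4) = 8855; 8855 < 7776? NO
  n = 24: C(24, 4) = 10626; 10626 < 7776? NO
The largest n with C(n, 4) < 7776 is n = 22 (where E[X] = 7315/7776 ≈ 0.9407150). Hence R_6(4) > 22, i.e. R_6(4) ≥ 23.

Largest n = 22; hence R_6(4) > 22.


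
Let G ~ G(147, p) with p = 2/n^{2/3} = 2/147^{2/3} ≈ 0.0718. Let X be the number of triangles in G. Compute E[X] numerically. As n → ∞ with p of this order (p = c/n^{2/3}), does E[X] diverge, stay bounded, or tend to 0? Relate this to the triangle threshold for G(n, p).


Number of potential triangles: C(147, 3) = 518665.
Each occurs with probability p³ ≈ (0.0718)³ ≈ 3.702161e-04.
By linearity: E[X] = C(147, 3)·p³ ≈ 518665 · 3.702161e-04 ≈ 192.0181.
Since α = 2/3 < 1, p = c/n^{2/3} ≫ 1/n is above the triangle threshold p ~ 1/n. Asymptotically E[X] ~ (c³/6)·n^{3(1−α)} = (2³/6)·n^{1} → ∞; triangles are abundant w.h.p.

E[X] ≈ 192.0181; in regime p = Θ(1/n^{2/3}) E[X] diverges (above the triangle threshold p ~ 1/n).


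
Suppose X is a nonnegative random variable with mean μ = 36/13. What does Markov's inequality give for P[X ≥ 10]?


μ = E[X] = 36/13, a = 10.
Markov: P[X ≥ 10] ≤ μ/a = (36/13)/10 = 18/65.
Numerically: ≈ 0.277.
(Since a = 10 > μ = 2.769, the bound 18/65 is < 1 and informative.)

P[X ≥ 10] ≤ 18/65 ≈ 0.277.


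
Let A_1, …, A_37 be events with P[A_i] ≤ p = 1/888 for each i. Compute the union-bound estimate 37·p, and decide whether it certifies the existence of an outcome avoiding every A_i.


Union bound: P[∪_{i=1}^{37} A_i] ≤ Σ_i P[A_i] ≤ 37·p = 37·(1/888) = 1/24.
Numerically: 1/24 ≈ 0.04167.
Is 1/24 < 1? YES.
Since P[∪ A_i] ≤ 1/24 < 1, the complement has P[∩ A_i^c] ≥ 1 − 1/24 = 23/24 > 0, so some outcome avoids every A_i.

37·p = 1/24 ≈ 0.04167; existence CERTIFIED by the union bound.


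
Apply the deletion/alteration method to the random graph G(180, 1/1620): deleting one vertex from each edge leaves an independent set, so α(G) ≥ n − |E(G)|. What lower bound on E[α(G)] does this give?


E[|E(G)|] = C(180, 2)·p = 16110 · (1/1620) = 179/18.
E[α(G)] ≥ n − E[|E(G)|] = 180 − 179/18 = 3061/18.
Numerically: ≈ 170.055556.
(This is only a lower bound; the true E[α(G)] may be larger.)

E[α(G)] ≥ 3061/18 ≈ 170.055556.


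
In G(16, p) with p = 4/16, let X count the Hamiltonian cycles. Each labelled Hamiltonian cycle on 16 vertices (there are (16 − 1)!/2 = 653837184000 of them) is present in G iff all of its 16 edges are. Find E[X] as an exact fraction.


K_16 has (16 − 1)!/2 = 653837184000 labelled Hamiltonian cycles.
For each such Hamiltonian cycle H, let X_H = 1 if all 16 edges of H are present in G. Then P[X_H = 1] = p^{16} = (1/4)^{16} = 1/4294967296.
By linearity of expectation: E[X] = Σ_H E[X_H] = 653837184000 · p^{16} = 653837184000 · 1/4294967296 = 638512875/4194304.
Numerically: E[X] ≈ 152.23.

E[X] = 653837184000 · (1/4)^{16} = 638512875/4194304 ≈ 152.23.


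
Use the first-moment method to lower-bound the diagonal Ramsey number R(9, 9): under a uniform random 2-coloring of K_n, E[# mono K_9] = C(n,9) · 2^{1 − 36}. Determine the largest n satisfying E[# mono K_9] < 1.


We need C(n, 9) · 2^{1 − 36} < 1, i.e. C(n, 9) < 2^{36 − 1} = 34359738368.
Check values of n near the boundary:
  n = 62: C(62, 9) = 20286591270; 20286591270 < 34359738368? YES
  n = 63: C(63, 9) = 23667689815; 23667689815 < 34359738368? YES
  n = 64: C(64, 9) = 27540584512; 27540584512 < 34359738368? YES
  n = 65: C(65, 9) = 31966749880; 31966749880 < 34359738368? YES
  n = 66: C(66, 9) = 37014131440; 37014131440 < 34359738368? NO
The largest n with C(n, 9) < 34359738368 is n = 65 (where E[X] = 3995843735/4294967296 ≈ 0.93035). Hence R(9, 9) > 65, i.e. R(9, 9) ≥ 66.

Largest n = 65; hence R(9, 9) > 65.


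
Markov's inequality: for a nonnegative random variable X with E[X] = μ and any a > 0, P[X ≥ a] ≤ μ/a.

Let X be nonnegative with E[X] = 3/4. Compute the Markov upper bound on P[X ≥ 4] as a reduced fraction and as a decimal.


μ = E[X] = 3/4, a = 4.
Markov: P[X ≥ 4] ≤ μ/a = (3/4)/4 = 3/16.
Numerically: ≈ 0.187500.
(Since a = 4 > μ = 0.750000, the bound 3/16 is < 1 and informative.)

P[X ≥ 4] ≤ 3/16 ≈ 0.187500.


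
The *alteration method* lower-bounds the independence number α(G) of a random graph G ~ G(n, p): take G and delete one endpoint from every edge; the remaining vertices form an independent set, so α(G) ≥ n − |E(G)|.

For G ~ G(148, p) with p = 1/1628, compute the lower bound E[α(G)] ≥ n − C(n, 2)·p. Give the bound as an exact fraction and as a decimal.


E[|E(G)|] = C(148, 2)·p = 10878 · (1/1628) = 147/22.
E[α(G)] ≥ n − E[|E(G)|] = 148 − 147/22 = 3109/22.
Numerically: ≈ 141.318182.
(This is only a lower bound; the true E[α(G)] may be larger.)

E[α(G)] ≥ 3109/22 ≈ 141.318182.


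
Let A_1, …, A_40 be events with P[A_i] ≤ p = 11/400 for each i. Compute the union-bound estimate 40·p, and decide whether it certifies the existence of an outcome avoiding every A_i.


Union bound: P[∪_{i=1}^{40} A_i] ≤ Σ_i P[A_i] ≤ 40·p = 40·(11/400) = 11/10.
Numerically: 11/10 ≈ 1.100000.
Is 11/10 < 1? NO.
Since the bound 11/10 is ≥ 1, the union bound is uninformative here; it does NOT by itself certify existence.

40·p = 11/10 ≈ 1.100000; existence NOT certified by the union bound.


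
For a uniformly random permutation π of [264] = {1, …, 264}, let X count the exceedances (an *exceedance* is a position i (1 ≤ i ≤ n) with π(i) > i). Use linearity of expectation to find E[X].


Write X = Σ_{i=1}^{264} X_i, where X_i = 1_{π(i) > i}.
For each fixed i, π(i) is uniform over {1, …, 264} (marginal of a uniform permutation), so P[π(i) > i] = (n − i)/n. Summing: Σ_{i=1}^{264} (n − i)/n = (0 + 1 + … + 263)/264 = 264(264 − 1)/(2·264) = (264 − 1)/2.
Hence E[X] = Σ_{i=1}^{264} (264 − i)/264 = 263/2 ≈ 131.500.

E[X] = 263/2 = 131.500.


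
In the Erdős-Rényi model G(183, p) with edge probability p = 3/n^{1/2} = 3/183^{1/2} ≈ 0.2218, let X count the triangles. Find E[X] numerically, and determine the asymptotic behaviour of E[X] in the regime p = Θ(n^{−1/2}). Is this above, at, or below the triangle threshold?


Number of potential triangles: C(183, 3) = 1004731.
Each occurs with probability p³ ≈ (0.2218)³ ≈ 1.090654e-02.
By linearity: E[X] = C(183, 3)·p³ ≈ 1004731 · 1.090654e-02 ≈ 10958.1422.
Since α = 1/2 < 1, p = c/n^{1/2} ≫ 1/n is above the triangle threshold p ~ 1/n. Asymptotically E[X] ~ (c³/6)·n^{3(1−α)} = (3³/6)·n^{1.5} → ∞; triangles are abundant w.h.p.

E[X] ≈ 10958.1422; in regime p = Θ(1/n^{1/2}) E[X] diverges (above the triangle threshold p ~ 1/n).


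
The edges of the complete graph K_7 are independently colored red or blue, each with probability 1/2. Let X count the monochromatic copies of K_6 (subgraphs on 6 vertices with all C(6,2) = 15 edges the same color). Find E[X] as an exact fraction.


Let X = Σ_S X_S over the C(7, 6) = 7 subsets S of size 6, where X_S = 1 if the K_6 on S is monochromatic.
For a fixed S, the K_6 on S has C(6, 2) = 15 edges. P[all 15 edges red] = (1/2)^15, and likewise for blue, so P[monochromatic] = 2·(1/2)^15 = 2^{1 − 15} = 1/16384.
By linearity: E[X] = C(7, 6) · 2^{1 − 15} = 7 · 1/16384 = 7/16384.
Numerically: E[X] ≈ 0.0004.

E[X] = C(7,6)·2^(1−C(6,2)) = 7/16384 ≈ 0.0004.


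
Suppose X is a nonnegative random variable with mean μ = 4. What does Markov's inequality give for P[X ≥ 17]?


μ = E[X] = 4, a = 17.
Markov: P[X ≥ 17] ≤ μ/a = (4)/17 = 4/17.
Numerically: ≈ 0.235294.
(Since a = 17 > μ = 4.000000, the bound 4/17 is < 1 and informative.)

P[X ≥ 17] ≤ 4/17 ≈ 0.235294.


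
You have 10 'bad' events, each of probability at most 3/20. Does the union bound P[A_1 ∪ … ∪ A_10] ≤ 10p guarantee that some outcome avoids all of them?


Union bound: P[∪_{i=1}^{10} A_i] ≤ Σ_i P[A_i] ≤ 10·p = 10·(3/20) = 3/2.
Numerically: 3/2 ≈ 1.50000.
Is 3/2 < 1? NO.
Since the bound 3/2 is ≥ 1, the union bound is uninformative here; it does NOT by itself certify existence.

10·p = 3/2 ≈ 1.50000; existence NOT certified by the union bound.


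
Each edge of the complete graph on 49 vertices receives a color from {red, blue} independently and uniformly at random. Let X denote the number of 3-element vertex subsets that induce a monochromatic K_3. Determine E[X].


Let X = Σ_S X_S over the C(49, 3) = 18424 subsets S of size 3, where X_S = 1 if the K_3 on S is monochromatic.
For a fixed S, the K_3 on S has C(3, 2) = 3 edges. P[all 3 edges red] = (1/2)^3, and likewise for blue, so P[monochromatic] = 2·(1/2)^3 = 2^{1 − 3} = 1/4.
By linearity of expectation: E[X] = C(49, 3) · 2^{1 − 3} = 18424 · 1/4 = 4606.
Numerically: E[X] ≈ 4606.0000.

E[X] = C(49,3)·2^(1−C(3,2)) = 4606 ≈ 4606.0000.


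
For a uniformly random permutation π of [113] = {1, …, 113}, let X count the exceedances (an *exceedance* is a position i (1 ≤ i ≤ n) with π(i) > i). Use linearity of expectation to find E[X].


Write X = Σ_{i=1}^{113} X_i, where X_i = 1_{π(i) > i}.
For each fixed i, π(i) is uniform over {1, …, 113} (marginal of a uniform permutation), so P[π(i) > i] = (n − i)/n. Summing: Σ_{i=1}^{113} (n − i)/n = (0 + 1 + … + 112)/113 = 113(113 − 1)/(2·113) = (113 − 1)/2.
Hence E[X] = Σ_{i=1}^{113} (113 − i)/113 = 56 ≈ 56.00000.

E[X] = 56 = 56.00000.


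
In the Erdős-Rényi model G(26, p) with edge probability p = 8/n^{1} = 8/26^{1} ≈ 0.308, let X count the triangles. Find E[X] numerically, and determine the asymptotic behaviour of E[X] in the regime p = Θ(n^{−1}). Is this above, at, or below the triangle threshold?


Number of potential triangles: C(26, 3) = 2600.
Each occurs with probability p³ ≈ (0.308)³ ≈ 2.91306e-02.
By linearity: E[X] = C(26, 3)·p³ ≈ 2600 · 2.91306e-02 ≈ 75.740.
Here α = 1, so p = 8/n is exactly at the triangle threshold p ~ 1/n. Asymptotically E[X] → c³/6 = 8³/6 = 256/3 ≈ 85.333, a bounded constant. In this regime the triangle count is asymptotically Poisson(c³/6).

E[X] ≈ 75.740; in regime p = Θ(1/n^{1}) E[X] stays bounded (at the triangle threshold p ~ 1/n).


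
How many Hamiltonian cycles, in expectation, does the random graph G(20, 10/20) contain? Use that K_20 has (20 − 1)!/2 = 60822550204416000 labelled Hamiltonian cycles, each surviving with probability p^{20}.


K_20 has (20 − 1)!/2 = 60822550204416000 labelled Hamiltonian cycles.
For each such Hamiltonian cycle H, let X_H = 1 if all 20 edges of H are present in G. Then P[X_H = 1] = p^{20} = (1/2)^{20} = 1/1048576.
By linearity of expectation: E[X] = Σ_H E[X_H] = 60822550204416000 · p^{20} = 60822550204416000 · 1/1048576 = 1856156927625/32.
Numerically: E[X] ≈ 5.8e+10.

E[X] = 60822550204416000 · (1/2)^{20} = 1856156927625/32 ≈ 5.8e+10.


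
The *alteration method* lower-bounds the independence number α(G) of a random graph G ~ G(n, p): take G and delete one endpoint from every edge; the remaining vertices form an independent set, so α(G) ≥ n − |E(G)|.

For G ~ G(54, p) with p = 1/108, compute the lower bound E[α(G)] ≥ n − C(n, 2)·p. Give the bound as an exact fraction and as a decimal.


E[|E(G)|] = C(54, 2)·p = 1431 · (1/108) = 53/4.
E[α(G)] ≥ n − E[|E(G)|] = 54 − 53/4 = 163/4.
Numerically: ≈ 40.750.
(This is only a lower bound; the true E[α(G)] may be larger.)

E[α(G)] ≥ 163/4 ≈ 40.750.


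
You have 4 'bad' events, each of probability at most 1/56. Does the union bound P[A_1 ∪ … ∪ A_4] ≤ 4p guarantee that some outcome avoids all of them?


Union bound: P[∪_{i=1}^{4} A_i] ≤ Σ_i P[A_i] ≤ 4·p = 4·(1/56) = 1/14.
Numerically: 1/14 ≈ 0.0714.
Is 1/14 < 1? YES.
Since P[∪ A_i] ≤ 1/14 < 1, the complement has P[∩ A_i^c] ≥ 1 − 1/14 = 13/14 > 0, so some outcome avoids every A_i.

4·p = 1/14 ≈ 0.0714; existence CERTIFIED by the union bound.


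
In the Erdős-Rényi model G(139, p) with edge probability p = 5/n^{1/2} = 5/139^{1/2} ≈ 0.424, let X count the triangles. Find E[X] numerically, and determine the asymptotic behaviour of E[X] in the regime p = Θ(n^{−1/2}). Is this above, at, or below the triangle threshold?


Number of potential triangles: C(139, 3) = 437989.
Each occurs with probability p³ ≈ (0.424)³ ≈ 7.62760e-02.
By linearity: E[X] = C(139, 3)·p³ ≈ 437989 · 7.62760e-02 ≈ 33408.041.
Since α = 1/2 < 1, p = c/n^{1/2} ≫ 1/n is above the triangle threshold p ~ 1/n. Asymptotically E[X] ~ (c³/6)·n^{3(1−α)} = (5³/6)·n^{1.5} → ∞; triangles are abundant w.h.p.

E[X] ≈ 33408.041; in regime p = Θ(1/n^{1/2}) E[X] diverges (above the triangle threshold p ~ 1/n).


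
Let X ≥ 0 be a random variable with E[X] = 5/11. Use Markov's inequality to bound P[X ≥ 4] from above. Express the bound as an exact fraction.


μ = E[X] = 5/11, a = 4.
Markov: P[X ≥ 4] ≤ μ/a = (5/11)/4 = 5/44.
Numerically: ≈ 0.113636.
(Since a = 4 > μ = 0.454545, the bound 5/44 is < 1 and informative.)

P[X ≥ 4] ≤ 5/44 ≈ 0.113636.


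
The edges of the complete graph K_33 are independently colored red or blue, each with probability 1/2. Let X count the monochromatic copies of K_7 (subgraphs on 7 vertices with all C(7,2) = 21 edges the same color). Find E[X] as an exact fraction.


Let X = Σ_S X_S over the C(33, 7) = 4272048 subsets S of size 7, where X_S = 1 if the K_7 on S is monochromatic.
For a fixed S, the K_7 on S has C(7, 2) = 21 edges. P[all 21 edges red] = (1/2)^21, and likewise for blue, so P[monochromatic] = 2·(1/2)^21 = 2^{1 − 21} = 1/1048576.
By linearity of expectation: E[X] = C(33, 7) · 2^{1 − 21} = 4272048 · 1/1048576 = 267003/65536.
Numerically: E[X] ≈ 4.074142.

E[X] = C(33,7)·2^(1−C(7,2)) = 267003/65536 ≈ 4.074142.


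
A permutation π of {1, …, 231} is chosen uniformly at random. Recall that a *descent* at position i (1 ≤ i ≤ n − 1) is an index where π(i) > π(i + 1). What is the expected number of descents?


Write X = Σ X_I over i = 1, …, 230, with X_I the indicator of one descent.
There are 230 indicators.
For each fixed i, the pair (π(i), π(i+1)) is a uniformly random ordered pair of distinct values from {1, …, 231}; by symmetry P[π(i) > π(i+1)] = 1/2.
By linearity: E[X] = 230 · (1/2) = (231 − 1) · (1/2) = 115 ≈ 115.0000.

E[X] = 115 = 115.0000.


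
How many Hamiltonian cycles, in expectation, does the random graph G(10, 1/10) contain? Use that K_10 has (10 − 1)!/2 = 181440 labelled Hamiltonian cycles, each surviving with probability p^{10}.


K_10 has (10 − 1)!/2 = 181440 labelled Hamiltonian cycles.
For each such Hamiltonian cycle H, let X_H = 1 if all 10 edges of H are present in G. Then P[X_H = 1] = p^{10} = (1/10)^{10} = 1/10000000000.
By linearity of expectation: E[X] = Σ_H E[X_H] = 181440 · p^{10} = 181440 · 1/10000000000 = 567/31250000.
Numerically: E[X] ≈ 1.8144e-05.

E[X] = 181440 · (1/10)^{10} = 567/31250000 ≈ 1.8144e-05.


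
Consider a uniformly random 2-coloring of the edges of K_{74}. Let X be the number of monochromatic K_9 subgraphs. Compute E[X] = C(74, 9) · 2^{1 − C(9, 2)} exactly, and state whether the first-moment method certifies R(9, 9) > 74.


E[X] = C(74, 9) · 2^{1 − 36} = 110524147514 · 2^{−35} = 110524147514/34359738368.
As a reduced fraction: E[X] = 55262073757/17179869184 ≈ 3.2166761.
Is E[X] < 1? NO.
Since E[X] ≥ 1, the first-moment bound is inconclusive at n = 74; it does NOT by itself certify R(9, 9) > 74.

E[X] = 55262073757/17179869184 ≈ 3.2166761; E[X] ≥ 1; first-moment method inconclusive here.


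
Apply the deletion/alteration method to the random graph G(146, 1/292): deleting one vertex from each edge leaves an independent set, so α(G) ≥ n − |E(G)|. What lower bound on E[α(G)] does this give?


E[|E(G)|] = C(146, 2)·p = 10585 · (1/292) = 145/4.
E[α(G)] ≥ n − E[|E(G)|] = 146 − 145/4 = 439/4.
Numerically: ≈ 109.750000.
(This is only a lower bound; the true E[α(G)] may be larger.)

E[α(G)] ≥ 439/4 ≈ 109.750000.


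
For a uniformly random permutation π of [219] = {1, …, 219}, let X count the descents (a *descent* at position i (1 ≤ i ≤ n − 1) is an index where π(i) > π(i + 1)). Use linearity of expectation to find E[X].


Write X = Σ X_I over i = 1, …, 218, with X_I the indicator of one descent.
There are 218 indicators.
For each fixed i, the pair (π(i), π(i+1)) is a uniformly random ordered pair of distinct values from {1, …, 219}; by symmetry P[π(i) > π(i+1)] = 1/2.
By linearity: E[X] = 218 · (1/2) = (219 − 1) · (1/2) = 109 ≈ 109.0000.

E[X] = 109 = 109.0000.


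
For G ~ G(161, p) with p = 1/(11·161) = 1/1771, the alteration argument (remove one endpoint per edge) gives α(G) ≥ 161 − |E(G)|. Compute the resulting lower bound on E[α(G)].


E[|E(G)|] = C(161, 2)·p = 12880 · (1/1771) = 80/11.
E[α(G)] ≥ n − E[|E(G)|] = 161 − 80/11 = 1691/11.
Numerically: ≈ 153.72727.
(This is only a lower bound; the true E[α(G)] may be larger.)

E[α(G)] ≥ 1691/11 ≈ 153.72727.


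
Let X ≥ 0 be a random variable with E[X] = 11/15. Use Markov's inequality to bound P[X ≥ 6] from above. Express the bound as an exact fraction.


μ = E[X] = 11/15, a = 6.
Markov: P[X ≥ 6] ≤ μ/a = (11/15)/6 = 11/90.
Numerically: ≈ 0.122222.
(Since a = 6 > μ = 0.733333, the bound 11/90 is < 1 and informative.)

P[X ≥ 6] ≤ 11/90 ≈ 0.122222.


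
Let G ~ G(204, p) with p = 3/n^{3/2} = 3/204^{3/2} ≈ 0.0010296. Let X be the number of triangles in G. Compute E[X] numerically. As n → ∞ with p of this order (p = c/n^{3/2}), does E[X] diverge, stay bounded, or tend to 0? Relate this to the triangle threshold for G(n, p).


Number of potential triangles: C(204, 3) = 1394204.
Each occurs with probability p³ ≈ (0.0010296)³ ≈ 1.0915107e-09.
By linearity: E[X] = C(204, 3)·p³ ≈ 1394204 · 1.0915107e-09 ≈ 0.00152.
Since α = 3/2 > 1, p = c/n^{3/2} = o(1/n) is below the triangle threshold p ~ 1/n. Asymptotically E[X] ~ (c³/6)·n^{3(1−α)} = (3³/6)·n^{-1.5} → 0, so by Markov's inequality G has no triangles w.h.p.

E[X] ≈ 0.00152; in regime p = Θ(1/n^{3/2}) E[X] tends to 0 (below the triangle threshold p ~ 1/n).


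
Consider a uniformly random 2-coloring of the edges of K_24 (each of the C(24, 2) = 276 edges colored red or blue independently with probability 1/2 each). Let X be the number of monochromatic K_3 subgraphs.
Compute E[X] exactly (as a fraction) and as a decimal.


Let X = Σ_S X_S over the C(24, 3) = 2024 subsets S of size 3, where X_S = 1 if the K_3 on S is monochromatic.
For a fixed S, the K_3 on S has C(3, 2) = 3 edges. P[all 3 edges red] = (1/2)^3, and likewise for blue, so P[monochromatic] = 2·(1/2)^3 = 2^{1 − 3} = 1/4.
Summing: E[X] = C(24, 3) · 2^{1 − 3} = 2024 · 1/4 = 506.
Numerically: E[X] ≈ 506.000000.

E[X] = C(24,3)·2^(1−C(3,2)) = 506 ≈ 506.000000.


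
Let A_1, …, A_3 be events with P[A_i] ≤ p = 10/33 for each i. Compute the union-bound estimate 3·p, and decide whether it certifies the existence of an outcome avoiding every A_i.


Union bound: P[∪_{i=1}^{3} A_i] ≤ Σ_i P[A_i] ≤ 3·p = 3·(10/33) = 10/11.
Numerically: 10/11 ≈ 0.909091.
Is 10/11 < 1? YES.
Since P[∪ A_i] ≤ 10/11 < 1, the complement has P[∩ A_i^c] ≥ 1 − 10/11 = 1/11 > 0, so some outcome avoids every A_i.

3·p = 10/11 ≈ 0.909091; existence CERTIFIED by the union bound.


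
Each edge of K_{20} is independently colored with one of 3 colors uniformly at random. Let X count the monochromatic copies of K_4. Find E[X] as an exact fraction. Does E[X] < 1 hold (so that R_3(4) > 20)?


E[X] = C(20, 4) · 3^{1 − 6} = 4845 · 3^{−5} = 4845/243.
As a reduced fraction: E[X] = 1615/81 ≈ 19.938.
Is E[X] < 1? NO.
Since E[X] ≥ 1, the first-moment bound is inconclusive at n = 20; it does NOT by itself certify R_3(4) > 20.

E[X] = 1615/81 ≈ 19.938; E[X] ≥ 1; first-moment method inconclusive here.


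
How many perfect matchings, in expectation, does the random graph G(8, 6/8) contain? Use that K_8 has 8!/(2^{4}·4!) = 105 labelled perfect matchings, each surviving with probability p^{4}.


K_8 has 8!/(2^{4}·4!) = 105 labelled perfect matchings.
For each such perfect matching H, let X_H = 1 if all 4 edges of H are present in G. Then P[X_H = 1] = p^{4} = (3/4)^{4} = 81/256.
Summing the indicators: E[X] = Σ_H E[X_H] = 105 · p^{4} = 105 · 81/256 = 8505/256.
Numerically: E[X] ≈ 33.2.

E[X] = 105 · (3/4)^{4} = 8505/256 ≈ 33.2.


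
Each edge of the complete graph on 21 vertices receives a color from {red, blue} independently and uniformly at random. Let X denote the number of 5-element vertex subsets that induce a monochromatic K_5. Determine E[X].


Let X = Σ_S X_S over the C(21, 5) = 20349 subsets S of size 5, where X_S = 1 if the K_5 on S is monochromatic.
For a fixed S, the K_5 on S has C(5, 2) = 10 edges. P[all 10 edges red] = (1/2)^10, and likewise for blue, so P[monochromatic] = 2·(1/2)^10 = 2^{1 − 10} = 1/512.
By linearity: E[X] = C(21, 5) · 2^{1 − 10} = 20349 · 1/512 = 20349/512.
Numerically: E[X] ≈ 39.744.

E[X] = C(21,5)·2^(1−C(5,2)) = 20349/512 ≈ 39.744.


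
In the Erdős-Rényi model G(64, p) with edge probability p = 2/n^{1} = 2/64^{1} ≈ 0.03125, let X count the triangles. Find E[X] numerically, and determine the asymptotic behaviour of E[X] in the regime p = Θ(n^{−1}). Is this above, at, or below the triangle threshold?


Number of potential triangles: C(64, 3) = 41664.
Each occurs with probability p³ ≈ (0.03125)³ ≈ 3.051758e-05.
By linearity: E[X] = C(64, 3)·p³ ≈ 41664 · 3.051758e-05 ≈ 1.2715.
Here α = 1, so p = 2/n is exactly at the triangle threshold p ~ 1/n. Asymptotically E[X] → c³/6 = 2³/6 = 4/3 ≈ 1.3333, a bounded constant. In this regime the triangle count is asymptotically Poisson(c³/6).

E[X] ≈ 1.2715; in regime p = Θ(1/n^{1}) E[X] stays bounded (at the triangle threshold p ~ 1/n).


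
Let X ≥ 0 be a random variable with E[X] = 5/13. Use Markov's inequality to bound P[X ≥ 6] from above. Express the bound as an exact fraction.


μ = E[X] = 5/13, a = 6.
Markov: P[X ≥ 6] ≤ μ/a = (5/13)/6 = 5/78.
Numerically: ≈ 0.064.
(Since a = 6 > μ = 0.385, the bound 5/78 is < 1 and informative.)

P[X ≥ 6] ≤ 5/78 ≈ 0.064.


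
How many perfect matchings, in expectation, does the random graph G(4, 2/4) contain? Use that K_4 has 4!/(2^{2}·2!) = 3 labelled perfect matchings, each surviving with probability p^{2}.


K_4 has 4!/(2^{2}·2!) = 3 labelled perfect matchings.
For each such perfect matching H, let X_H = 1 if all 2 edges of H are present in G. Then P[X_H = 1] = p^{2} = (1/2)^{2} = 1/4.
By linearity of expectation: E[X] = Σ_H E[X_H] = 3 · p^{2} = 3 · 1/4 = 3/4.
Numerically: E[X] ≈ 0.75.

E[X] = 3 · (1/2)^{2} = 3/4 ≈ 0.75.


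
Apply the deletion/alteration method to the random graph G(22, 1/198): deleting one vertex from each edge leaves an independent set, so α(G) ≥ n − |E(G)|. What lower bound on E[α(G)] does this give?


E[|E(G)|] = C(22, 2)·p = 231 · (1/198) = 7/6.
E[α(G)] ≥ n − E[|E(G)|] = 22 − 7/6 = 125/6.
Numerically: ≈ 20.8333.
(This is only a lower bound; the true E[α(G)] may be larger.)

E[α(G)] ≥ 125/6 ≈ 20.8333.


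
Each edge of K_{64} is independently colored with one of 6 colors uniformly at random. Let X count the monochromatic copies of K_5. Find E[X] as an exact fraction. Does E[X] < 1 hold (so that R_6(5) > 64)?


E[X] = C(64, 5) · 6^{1 − 10} = 7624512 · 6^{−9} = 7624512/10077696.
As a reduced fraction: E[X] = 13237/17496 ≈ 0.7565729.
Is E[X] < 1? YES.
Since E[X] < 1, there exists a 6-coloring of K_{64} with no monochromatic K_5; hence R_6(5) > 64.

E[X] = 13237/17496 ≈ 0.7565729; E[X] < 1, so R_6(5) > 64.


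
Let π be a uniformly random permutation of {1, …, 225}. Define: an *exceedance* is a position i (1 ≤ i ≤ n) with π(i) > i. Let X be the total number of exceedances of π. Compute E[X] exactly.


Write X = Σ_{i=1}^{225} X_i, where X_i = 1_{π(i) > i}.
For each fixed i, π(i) is uniform over {1, …, 225} (marginal of a uniform permutation), so P[π(i) > i] = (n − i)/n. Summing: Σ_{i=1}^{225} (n − i)/n = (0 + 1 + … + 224)/225 = 225(225 − 1)/(2·225) = (225 − 1)/2.
Hence E[X] = Σ_{i=1}^{225} (225 − i)/225 = 112 ≈ 112.00000.

E[X] = 112 = 112.00000.


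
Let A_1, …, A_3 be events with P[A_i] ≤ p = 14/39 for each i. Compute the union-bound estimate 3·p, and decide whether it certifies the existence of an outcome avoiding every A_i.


Union bound: P[∪_{i=1}^{3} A_i] ≤ Σ_i P[A_i] ≤ 3·p = 3·(14/39) = 14/13.
Numerically: 14/13 ≈ 1.076923.
Is 14/13 < 1? NO.
Since the bound 14/13 is ≥ 1, the union bound is uninformative here; it does NOT by itself certify existence.

3·p = 14/13 ≈ 1.076923; existence NOT certified by the union bound.


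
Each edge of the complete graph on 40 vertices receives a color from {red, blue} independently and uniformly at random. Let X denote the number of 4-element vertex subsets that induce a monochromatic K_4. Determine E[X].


Let X = Σ_S X_S over the C(40, 4) = 91390 subsets S of size 4, where X_S = 1 if the K_4 on S is monochromatic.
For a fixed S, the K_4 on S has C(4, 2) = 6 edges. P[all 6 edges red] = (1/2)^6, and likewise for blue, so P[monochromatic] = 2·(1/2)^6 = 2^{1 − 6} = 1/32.
By linearity of expectation: E[X] = C(40, 4) · 2^{1 − 6} = 91390 · 1/32 = 45695/16.
Numerically: E[X] ≈ 2855.9375.

E[X] = C(40,4)·2^(1−C(4,2)) = 45695/16 ≈ 2855.9375.
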